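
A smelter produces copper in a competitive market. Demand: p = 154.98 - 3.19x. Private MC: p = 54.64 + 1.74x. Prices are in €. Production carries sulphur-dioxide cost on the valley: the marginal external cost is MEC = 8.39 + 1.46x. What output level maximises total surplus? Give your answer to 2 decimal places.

x* = 14.39

Social marginal cost = private MC + MEC = 63.03 + 3.20x.
Set SMC = demand: 63.03 + 3.20x = 154.98 - 3.19x → x* = 14.3897.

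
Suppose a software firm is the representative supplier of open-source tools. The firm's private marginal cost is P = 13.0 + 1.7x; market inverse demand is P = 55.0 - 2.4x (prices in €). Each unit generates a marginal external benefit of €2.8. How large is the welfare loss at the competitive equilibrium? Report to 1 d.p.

Market equilibrium (private): 13.0 + 1.7x = 55.0 - 2.4x → x_m = 10.2439.
Social marginal cost = private MC − MEB = 10.2 + 1.7x.
Set SMC = demand: 10.2 + 1.7x = 55.0 - 2.4x → x* = 10.9268.
The welfare-loss triangle has base |x_m − x*| and height MEB(x_m) (the vertical gap between SMC and demand is zero at x* and MEB at x_m).
DWL = ½ × 0.6829 × 2.8000 = 0.9561.

DWL = €1.0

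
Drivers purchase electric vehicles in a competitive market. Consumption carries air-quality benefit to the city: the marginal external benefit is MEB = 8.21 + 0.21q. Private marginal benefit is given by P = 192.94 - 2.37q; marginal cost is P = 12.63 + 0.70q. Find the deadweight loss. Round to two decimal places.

DWL = 73.79

Market equilibrium (private): 12.63 + 0.70q = 192.94 - 2.37q → q_m = 58.7329.
Social marginal benefit = demand + MEB = 201.15 - 2.16q.
Set SMB = MC: 201.15 - 2.16q = 12.63 + 0.70q → q* = 65.9161.
The welfare-loss triangle has base |q_m − q*| and height MEB(q_m) (the vertical gap between SMB and MC is zero at q* and MEB at q_m).
DWL = ½ × 7.1832 × 20.5439 = 73.7855.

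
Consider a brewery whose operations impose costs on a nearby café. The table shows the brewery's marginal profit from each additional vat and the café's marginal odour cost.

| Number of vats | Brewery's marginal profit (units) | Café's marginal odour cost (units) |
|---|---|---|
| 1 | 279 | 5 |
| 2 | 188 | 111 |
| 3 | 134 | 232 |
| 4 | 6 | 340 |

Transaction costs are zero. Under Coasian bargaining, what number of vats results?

2

Bargaining reaches the level where marginal profit last exceeds marginal odour cost.
That holds through level 2 (188 ≥ 111) but not at 3 (134 < 232).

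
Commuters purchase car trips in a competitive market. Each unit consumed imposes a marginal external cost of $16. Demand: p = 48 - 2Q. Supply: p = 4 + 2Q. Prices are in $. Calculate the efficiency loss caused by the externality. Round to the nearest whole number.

DWL = $32

Market equilibrium (private): 4 + 2Q = 48 - 2Q → Q_m = 11.0000.
Social marginal benefit = demand − MEC = 32 - 2Q.
Set SMB = MC: 32 - 2Q = 4 + 2Q → Q* = 7.0000.
The welfare-loss triangle has base |Q_m − Q*| and height MEC(Q_m) (the vertical gap between SMB and MC is zero at Q* and MEC at Q_m).
DWL = ½ × 4.0000 × 16.0000 = 32.0000.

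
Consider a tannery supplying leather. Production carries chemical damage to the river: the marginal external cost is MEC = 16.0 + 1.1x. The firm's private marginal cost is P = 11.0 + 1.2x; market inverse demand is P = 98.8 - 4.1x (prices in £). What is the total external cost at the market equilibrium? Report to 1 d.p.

£416.0

Market equilibrium (private): 11.0 + 1.2x = 98.8 - 4.1x → x_m = 16.5660.
Total external cost = ∫₀^{x_m} (16.0 + 1.1x) dx = 16.0×16.5660 + ½×1.1×16.5660² = 415.9938.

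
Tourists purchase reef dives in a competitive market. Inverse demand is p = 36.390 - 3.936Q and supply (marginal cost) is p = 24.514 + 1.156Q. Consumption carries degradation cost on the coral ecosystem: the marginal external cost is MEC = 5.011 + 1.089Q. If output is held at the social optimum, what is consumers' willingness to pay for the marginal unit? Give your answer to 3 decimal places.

Social marginal benefit = demand − MEC = 31.379 - 5.025Q.
Set SMB = MC: 31.379 - 5.025Q = 24.514 + 1.156Q → Q* = 1.1107.
Consumer price on the demand curve at Q*: 36.390 − 3.936×1.1107 = 32.0183.

P = 32.018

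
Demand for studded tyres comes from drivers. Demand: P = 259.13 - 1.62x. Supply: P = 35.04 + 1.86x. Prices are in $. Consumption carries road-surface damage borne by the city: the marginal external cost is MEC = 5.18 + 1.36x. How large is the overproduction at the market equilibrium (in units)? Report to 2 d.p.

Market equilibrium (private): 35.04 + 1.86x = 259.13 - 1.62x → x_m = 64.3937.
Social marginal benefit = demand − MEC = 253.95 - 2.98x.
Set SMB = MC: 253.95 - 2.98x = 35.04 + 1.86x → x* = 45.2293.
Gap = |64.3937 − 45.2293| = 19.1644.

19.16 units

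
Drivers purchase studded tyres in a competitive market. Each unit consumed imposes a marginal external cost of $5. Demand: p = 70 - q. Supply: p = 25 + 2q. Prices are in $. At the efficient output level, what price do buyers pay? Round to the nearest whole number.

Social marginal benefit = demand − MEC = 65 - q.
Set SMB = MC: 65 - q = 25 + 2q → q* = 13.3333.
Consumer price on the demand curve at q*: 70 − 1×13.3333 = 56.6667.

P = $57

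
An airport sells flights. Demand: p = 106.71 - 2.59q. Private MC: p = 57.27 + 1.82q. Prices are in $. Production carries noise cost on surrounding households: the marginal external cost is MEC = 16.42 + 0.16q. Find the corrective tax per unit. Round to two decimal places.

tax = $17.58 per unit

Social marginal cost = private MC + MEC = 73.69 + 1.98q.
Set SMC = demand: 73.69 + 1.98q = 106.71 - 2.59q → q* = 7.2254.
The Pigouvian tax equals MEC at q*: 16.42 + 0.16×7.2254 = 17.5761.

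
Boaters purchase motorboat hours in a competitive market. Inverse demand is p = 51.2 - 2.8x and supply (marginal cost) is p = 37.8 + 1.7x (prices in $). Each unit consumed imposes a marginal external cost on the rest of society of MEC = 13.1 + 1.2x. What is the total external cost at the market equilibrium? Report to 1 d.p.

Market equilibrium (private): 37.8 + 1.7x = 51.2 - 2.8x → x_m = 2.9778.
Total external cost = ∫₀^{x_m} (13.1 + 1.2x) dx = 13.1×2.9778 + ½×1.2×2.9778² = 44.3296.

$44.3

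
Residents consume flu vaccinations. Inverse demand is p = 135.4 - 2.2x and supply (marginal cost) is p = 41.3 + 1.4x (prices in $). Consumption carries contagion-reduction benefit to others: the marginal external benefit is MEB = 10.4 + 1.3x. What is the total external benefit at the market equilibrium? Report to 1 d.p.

Market equilibrium (private): 41.3 + 1.4x = 135.4 - 2.2x → x_m = 26.1389.
Total external benefit = ∫₀^{x_m} (10.4 + 1.3x) dx = 10.4×26.1389 + ½×1.3×26.1389² = 715.9519.

$716.0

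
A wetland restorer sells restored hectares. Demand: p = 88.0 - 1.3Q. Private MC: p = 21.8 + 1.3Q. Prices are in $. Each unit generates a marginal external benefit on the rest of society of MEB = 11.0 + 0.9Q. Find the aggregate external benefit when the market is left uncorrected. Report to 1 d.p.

Market equilibrium (private): 21.8 + 1.3Q = 88.0 - 1.3Q → Q_m = 25.4615.
Total external benefit = ∫₀^{Q_m} (11.0 + 0.9Q) dQ = 11.0×25.4615 + ½×0.9×25.4615² = 571.8061.

$571.8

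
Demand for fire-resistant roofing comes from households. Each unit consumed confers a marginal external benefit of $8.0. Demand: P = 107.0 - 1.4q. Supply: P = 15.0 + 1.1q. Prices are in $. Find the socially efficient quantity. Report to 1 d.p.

q* = 40.0

Social marginal benefit = demand + MEB = 115.0 - 1.4q.
Set SMB = MC: 115.0 - 1.4q = 15.0 + 1.1q → q* = 40.0000.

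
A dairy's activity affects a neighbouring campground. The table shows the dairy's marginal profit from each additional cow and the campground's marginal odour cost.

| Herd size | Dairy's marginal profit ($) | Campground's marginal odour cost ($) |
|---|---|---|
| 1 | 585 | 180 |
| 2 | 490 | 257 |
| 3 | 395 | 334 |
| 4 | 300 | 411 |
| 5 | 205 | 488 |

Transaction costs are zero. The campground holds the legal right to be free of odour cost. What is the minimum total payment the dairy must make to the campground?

$771

Efficient level: marginal profit ≥ marginal odour cost through level 3, so k* = 3.
With the campground holding the right, the dairy must at least compensate total damage at k*: 180 + 257 + 334 = 771.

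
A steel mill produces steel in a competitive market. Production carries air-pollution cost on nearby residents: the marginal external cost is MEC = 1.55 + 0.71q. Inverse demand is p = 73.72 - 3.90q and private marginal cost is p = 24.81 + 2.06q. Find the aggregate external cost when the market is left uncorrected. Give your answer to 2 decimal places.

Market equilibrium (private): 24.81 + 2.06q = 73.72 - 3.90q → q_m = 8.2064.
Total external cost = ∫₀^{q_m} (1.55 + 0.71q) dq = 1.55×8.2064 + ½×0.71×8.2064² = 36.6274.

36.63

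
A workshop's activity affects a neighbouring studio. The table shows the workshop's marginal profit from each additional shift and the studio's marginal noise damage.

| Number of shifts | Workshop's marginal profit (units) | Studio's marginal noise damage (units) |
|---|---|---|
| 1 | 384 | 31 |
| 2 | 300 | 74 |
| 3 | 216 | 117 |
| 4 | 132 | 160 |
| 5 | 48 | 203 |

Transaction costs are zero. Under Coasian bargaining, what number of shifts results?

3

Bargaining reaches the level where marginal profit last exceeds marginal noise damage.
That holds through level 3 (216 ≥ 117) but not at 4 (132 < 160).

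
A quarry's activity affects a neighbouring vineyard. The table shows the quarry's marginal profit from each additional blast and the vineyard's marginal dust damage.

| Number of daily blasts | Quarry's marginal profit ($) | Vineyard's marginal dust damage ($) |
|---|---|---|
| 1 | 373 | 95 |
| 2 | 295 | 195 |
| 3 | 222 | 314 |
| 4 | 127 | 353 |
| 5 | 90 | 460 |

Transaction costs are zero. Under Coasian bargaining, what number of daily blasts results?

Bargaining reaches the level where marginal profit last exceeds marginal dust damage.
That holds through level 2 (295 ≥ 195) but not at 3 (222 < 314).

2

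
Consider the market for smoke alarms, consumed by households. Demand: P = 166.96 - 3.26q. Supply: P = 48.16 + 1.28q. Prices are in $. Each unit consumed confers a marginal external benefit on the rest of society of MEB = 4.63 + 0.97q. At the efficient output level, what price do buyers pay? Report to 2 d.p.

Social marginal benefit = demand + MEB = 171.59 - 2.29q.
Set SMB = MC: 171.59 - 2.29q = 48.16 + 1.28q → q* = 34.5742.
Consumer price on the demand curve at q*: 166.96 − 3.26×34.5742 = 54.2481.

P = $54.25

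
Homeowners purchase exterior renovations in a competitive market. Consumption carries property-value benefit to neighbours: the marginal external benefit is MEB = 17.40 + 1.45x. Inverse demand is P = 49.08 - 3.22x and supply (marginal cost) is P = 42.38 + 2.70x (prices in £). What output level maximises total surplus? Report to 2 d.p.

x* = 5.39

Social marginal benefit = demand + MEB = 66.48 - 1.77x.
Set SMB = MC: 66.48 - 1.77x = 42.38 + 2.70x → x* = 5.3915.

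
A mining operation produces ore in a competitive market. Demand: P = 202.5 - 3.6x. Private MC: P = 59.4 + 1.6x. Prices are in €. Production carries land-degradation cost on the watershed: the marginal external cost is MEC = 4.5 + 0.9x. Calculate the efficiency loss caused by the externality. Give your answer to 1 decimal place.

DWL = €70.2

Market equilibrium (private): 59.4 + 1.6x = 202.5 - 3.6x → x_m = 27.5192.
Social marginal cost = private MC + MEC = 63.9 + 2.5x.
Set SMC = demand: 63.9 + 2.5x = 202.5 - 3.6x → x* = 22.7213.
The loss is the area between SMC and demand from x* to x_m; with linear curves that's a triangle of height MEC(x_m).
DWL = ½ × 4.7979 × 29.2673 = 70.2108.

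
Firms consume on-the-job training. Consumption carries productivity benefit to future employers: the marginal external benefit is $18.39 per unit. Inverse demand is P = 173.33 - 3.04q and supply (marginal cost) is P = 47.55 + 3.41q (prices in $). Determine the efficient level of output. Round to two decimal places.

Social marginal benefit = demand + MEB = 191.72 - 3.04q.
Set SMB = MC: 191.72 - 3.04q = 47.55 + 3.41q → q* = 22.3519.

q* = 22.35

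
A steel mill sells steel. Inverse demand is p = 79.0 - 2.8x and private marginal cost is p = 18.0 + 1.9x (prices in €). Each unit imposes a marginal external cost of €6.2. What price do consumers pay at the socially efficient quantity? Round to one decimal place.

P = €46.4

Social marginal cost = private MC + MEC = 24.2 + 1.9x.
Set SMC = demand: 24.2 + 1.9x = 79.0 - 2.8x → x* = 11.6596.
Consumer price on the demand curve at x*: 79.0 − 2.8×11.6596 = 46.3531.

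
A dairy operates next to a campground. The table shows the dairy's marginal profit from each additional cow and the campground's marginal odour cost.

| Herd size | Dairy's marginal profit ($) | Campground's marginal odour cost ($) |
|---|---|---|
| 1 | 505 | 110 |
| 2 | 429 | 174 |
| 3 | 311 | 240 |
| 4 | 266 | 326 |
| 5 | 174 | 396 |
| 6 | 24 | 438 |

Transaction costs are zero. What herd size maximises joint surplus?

3

Bargaining reaches the level where marginal profit last exceeds marginal odour cost.
That holds through level 3 (311 ≥ 240) but not at 4 (266 < 326).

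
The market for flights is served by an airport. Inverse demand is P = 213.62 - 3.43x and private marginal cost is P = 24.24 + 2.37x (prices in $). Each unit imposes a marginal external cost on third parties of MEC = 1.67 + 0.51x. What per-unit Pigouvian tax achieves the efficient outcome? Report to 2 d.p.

tax = $16.84 per unit

Social marginal cost = private MC + MEC = 25.91 + 2.88x.
Set SMC = demand: 25.91 + 2.88x = 213.62 - 3.43x → x* = 29.7480.
The Pigouvian tax equals MEC at x*: 1.67 + 0.51×29.7480 = 16.8415.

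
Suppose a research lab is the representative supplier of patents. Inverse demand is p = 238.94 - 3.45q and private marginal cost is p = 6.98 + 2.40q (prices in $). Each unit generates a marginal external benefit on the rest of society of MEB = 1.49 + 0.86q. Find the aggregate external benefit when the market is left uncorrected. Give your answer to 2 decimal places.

Market equilibrium (private): 6.98 + 2.40q = 238.94 - 3.45q → q_m = 39.6513.
Total external benefit = ∫₀^{q_m} (1.49 + 0.86q) dq = 1.49×39.6513 + ½×0.86×39.6513² = 735.1374.

$735.14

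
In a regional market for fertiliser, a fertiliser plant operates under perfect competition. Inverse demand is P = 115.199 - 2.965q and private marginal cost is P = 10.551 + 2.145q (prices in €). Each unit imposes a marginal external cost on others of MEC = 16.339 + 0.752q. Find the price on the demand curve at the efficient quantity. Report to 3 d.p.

P = €70.532

Social marginal cost = private MC + MEC = 26.890 + 2.897q.
Set SMC = demand: 26.890 + 2.897q = 115.199 - 2.965q → q* = 15.0647.
Consumer price on the demand curve at q*: 115.199 − 2.965×15.0647 = 70.5322.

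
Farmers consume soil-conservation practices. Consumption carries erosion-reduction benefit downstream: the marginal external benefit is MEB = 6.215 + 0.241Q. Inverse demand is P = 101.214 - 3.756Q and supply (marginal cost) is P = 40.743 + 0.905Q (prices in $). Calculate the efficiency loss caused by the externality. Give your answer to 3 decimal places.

DWL = $9.872

Market equilibrium (private): 40.743 + 0.905Q = 101.214 - 3.756Q → Q_m = 12.9738.
Social marginal benefit = demand + MEB = 107.429 - 3.515Q.
Set SMB = MC: 107.429 - 3.515Q = 40.743 + 0.905Q → Q* = 15.0873.
The welfare-loss triangle has base |Q_m − Q*| and height MEB(Q_m) (the vertical gap between SMB and MC is zero at Q* and MEB at Q_m).
DWL = ½ × 2.1135 × 9.3417 = 9.8718.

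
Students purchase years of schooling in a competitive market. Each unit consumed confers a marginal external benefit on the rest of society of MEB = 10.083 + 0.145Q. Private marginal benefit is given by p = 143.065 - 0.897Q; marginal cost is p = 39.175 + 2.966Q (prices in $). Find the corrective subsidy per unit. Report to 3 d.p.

subsidy = $14.528 per unit

Social marginal benefit = demand + MEB = 153.148 - 0.752Q.
Set SMB = MC: 153.148 - 0.752Q = 39.175 + 2.966Q → Q* = 30.6544.
The Pigouvian subsidy equals MEB at Q*: 10.083 + 0.145×30.6544 = 14.5279.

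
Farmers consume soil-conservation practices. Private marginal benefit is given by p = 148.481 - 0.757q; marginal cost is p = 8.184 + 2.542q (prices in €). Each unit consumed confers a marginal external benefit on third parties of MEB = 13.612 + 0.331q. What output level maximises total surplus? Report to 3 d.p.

q* = 51.856

Social marginal benefit = demand + MEB = 162.093 - 0.426q.
Set SMB = MC: 162.093 - 0.426q = 8.184 + 2.542q → q* = 51.8561.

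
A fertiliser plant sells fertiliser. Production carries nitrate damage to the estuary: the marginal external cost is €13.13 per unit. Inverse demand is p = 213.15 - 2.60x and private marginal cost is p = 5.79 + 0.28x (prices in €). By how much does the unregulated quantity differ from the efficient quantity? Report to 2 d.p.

Market equilibrium (private): 5.79 + 0.28x = 213.15 - 2.60x → x_m = 72.0000.
Social marginal cost = private MC + MEC = 18.92 + 0.28x.
Set SMC = demand: 18.92 + 0.28x = 213.15 - 2.60x → x* = 67.4410.
Gap = |72.0000 − 67.4410| = 4.5590.

4.56 units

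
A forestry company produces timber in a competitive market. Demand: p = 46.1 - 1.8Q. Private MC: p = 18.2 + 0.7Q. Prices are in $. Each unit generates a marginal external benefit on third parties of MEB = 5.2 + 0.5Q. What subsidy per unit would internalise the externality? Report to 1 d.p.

Social marginal cost = private MC − MEB = 13.0 + 0.2Q.
Set SMC = demand: 13.0 + 0.2Q = 46.1 - 1.8Q → Q* = 16.5500.
The Pigouvian subsidy equals MEB at Q*: 5.2 + 0.5×16.5500 = 13.4750.

subsidy = $13.5 per unit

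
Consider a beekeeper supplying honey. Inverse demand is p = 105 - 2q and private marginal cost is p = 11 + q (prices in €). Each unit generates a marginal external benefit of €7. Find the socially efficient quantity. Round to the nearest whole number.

q* = 34

Social marginal cost = private MC − MEB = 4 + q.
Set SMC = demand: 4 + q = 105 - 2q → q* = 33.6667.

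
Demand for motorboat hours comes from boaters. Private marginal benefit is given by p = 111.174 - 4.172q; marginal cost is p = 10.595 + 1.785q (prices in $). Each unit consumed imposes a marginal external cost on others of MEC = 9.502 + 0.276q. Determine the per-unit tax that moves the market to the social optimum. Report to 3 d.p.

Social marginal benefit = demand − MEC = 101.672 - 4.448q.
Set SMB = MC: 101.672 - 4.448q = 10.595 + 1.785q → q* = 14.6121.
The Pigouvian tax equals MEC at q*: 9.502 + 0.276×14.6121 = 13.5349.

tax = $13.535 per unit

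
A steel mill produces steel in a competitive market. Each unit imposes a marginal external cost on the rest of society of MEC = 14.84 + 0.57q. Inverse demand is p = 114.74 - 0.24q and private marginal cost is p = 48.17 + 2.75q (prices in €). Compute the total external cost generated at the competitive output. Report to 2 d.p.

Market equilibrium (private): 48.17 + 2.75q = 114.74 - 0.24q → q_m = 22.2642.
Total external cost = ∫₀^{q_m} (14.84 + 0.57q) dq = 14.84×22.2642 + ½×0.57×22.2642² = 471.6737.

€471.67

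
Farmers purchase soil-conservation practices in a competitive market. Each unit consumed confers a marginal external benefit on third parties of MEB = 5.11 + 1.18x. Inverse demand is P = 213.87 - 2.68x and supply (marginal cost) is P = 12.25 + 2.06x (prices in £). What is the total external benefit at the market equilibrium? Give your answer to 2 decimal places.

Market equilibrium (private): 12.25 + 2.06x = 213.87 - 2.68x → x_m = 42.5359.
Total external benefit = ∫₀^{x_m} (5.11 + 1.18x) dx = 5.11×42.5359 + ½×1.18×42.5359² = 1284.8471.

£1284.85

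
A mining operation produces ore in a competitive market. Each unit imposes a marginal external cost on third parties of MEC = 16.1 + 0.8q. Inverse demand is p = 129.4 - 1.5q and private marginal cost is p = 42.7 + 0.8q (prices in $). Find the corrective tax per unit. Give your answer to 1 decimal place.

Social marginal cost = private MC + MEC = 58.8 + 1.6q.
Set SMC = demand: 58.8 + 1.6q = 129.4 - 1.5q → q* = 22.7742.
The Pigouvian tax equals MEC at q*: 16.1 + 0.8×22.7742 = 34.3194.

tax = $34.3 per unit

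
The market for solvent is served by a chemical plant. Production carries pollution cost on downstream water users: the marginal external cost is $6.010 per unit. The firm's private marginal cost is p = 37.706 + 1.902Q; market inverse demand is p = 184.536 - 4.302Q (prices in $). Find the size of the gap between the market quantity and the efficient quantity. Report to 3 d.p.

Market equilibrium (private): 37.706 + 1.902Q = 184.536 - 4.302Q → Q_m = 23.6670.
Social marginal cost = private MC + MEC = 43.716 + 1.902Q.
Set SMC = demand: 43.716 + 1.902Q = 184.536 - 4.302Q → Q* = 22.6983.
Gap = |23.6670 − 22.6983| = 0.9687.

0.969 units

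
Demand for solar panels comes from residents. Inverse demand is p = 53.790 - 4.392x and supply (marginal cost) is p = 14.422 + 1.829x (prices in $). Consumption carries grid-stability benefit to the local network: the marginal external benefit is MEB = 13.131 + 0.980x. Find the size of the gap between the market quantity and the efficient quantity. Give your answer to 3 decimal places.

3.689 units

Market equilibrium (private): 14.422 + 1.829x = 53.790 - 4.392x → x_m = 6.3282.
Social marginal benefit = demand + MEB = 66.921 - 3.412x.
Set SMB = MC: 66.921 - 3.412x = 14.422 + 1.829x → x* = 10.0170.
Gap = |6.3282 − 10.0170| = 3.6888.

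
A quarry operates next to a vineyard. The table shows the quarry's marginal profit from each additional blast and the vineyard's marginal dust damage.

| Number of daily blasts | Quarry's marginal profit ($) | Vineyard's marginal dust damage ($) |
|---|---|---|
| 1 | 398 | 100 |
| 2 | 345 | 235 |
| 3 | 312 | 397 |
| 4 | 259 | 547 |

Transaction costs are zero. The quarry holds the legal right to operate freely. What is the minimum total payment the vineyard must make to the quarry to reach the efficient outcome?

$571

Left alone the quarry would choose level 4 (marginal profit stays positive).
Efficient level: k* = 2 (marginal profit ≥ marginal dust damage through 2).
The vineyard must at least cover the quarry's forgone profit from cutting 4→2: 312 + 259 = 571.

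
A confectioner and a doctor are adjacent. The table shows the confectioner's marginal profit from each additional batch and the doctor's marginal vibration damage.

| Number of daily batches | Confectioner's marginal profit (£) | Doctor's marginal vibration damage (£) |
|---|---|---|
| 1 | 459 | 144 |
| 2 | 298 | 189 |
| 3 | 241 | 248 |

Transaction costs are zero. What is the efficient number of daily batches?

Bargaining reaches the level where marginal profit last exceeds marginal vibration damage.
That holds through level 2 (298 ≥ 189) but not at 3 (241 < 248).

2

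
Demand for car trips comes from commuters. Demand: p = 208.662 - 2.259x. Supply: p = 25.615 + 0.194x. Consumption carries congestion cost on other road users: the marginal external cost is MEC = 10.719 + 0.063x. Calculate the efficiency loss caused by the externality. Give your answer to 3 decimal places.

DWL = 47.254

Market equilibrium (private): 25.615 + 0.194x = 208.662 - 2.259x → x_m = 74.6217.
Social marginal benefit = demand − MEC = 197.943 - 2.322x.
Set SMB = MC: 197.943 - 2.322x = 25.615 + 0.194x → x* = 68.4928.
The loss is the area between SMB and MC from x* to x_m; with linear curves that's a triangle of height MEC(x_m).
DWL = ½ × 6.1289 × 15.4202 = 47.2544.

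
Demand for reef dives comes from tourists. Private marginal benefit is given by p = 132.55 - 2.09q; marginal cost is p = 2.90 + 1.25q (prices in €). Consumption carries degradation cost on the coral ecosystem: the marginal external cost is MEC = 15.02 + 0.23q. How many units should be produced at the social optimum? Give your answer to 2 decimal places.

q* = 32.11

Social marginal benefit = demand − MEC = 117.53 - 2.32q.
Set SMB = MC: 117.53 - 2.32q = 2.90 + 1.25q → q* = 32.1092.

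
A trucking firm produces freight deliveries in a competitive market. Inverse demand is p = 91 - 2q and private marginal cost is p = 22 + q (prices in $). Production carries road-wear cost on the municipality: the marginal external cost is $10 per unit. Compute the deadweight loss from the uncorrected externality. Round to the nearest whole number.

Market equilibrium (private): 22 + q = 91 - 2q → q_m = 23.0000.
Social marginal cost = private MC + MEC = 32 + q.
Set SMC = demand: 32 + q = 91 - 2q → q* = 19.6667.
Height of the DWL triangle at q_m is SMC(q_m) − demand(q_m) = MEC(q_m) = 10.0000.
DWL = ½ × 3.3333 × 10.0000 = 16.6665.

DWL = $17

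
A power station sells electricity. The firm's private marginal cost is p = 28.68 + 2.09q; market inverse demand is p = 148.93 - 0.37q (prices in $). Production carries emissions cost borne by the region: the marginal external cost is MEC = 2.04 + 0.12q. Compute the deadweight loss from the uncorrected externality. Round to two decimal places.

Market equilibrium (private): 28.68 + 2.09q = 148.93 - 0.37q → q_m = 48.8821.
Social marginal cost = private MC + MEC = 30.72 + 2.21q.
Set SMC = demand: 30.72 + 2.21q = 148.93 - 0.37q → q* = 45.8178.
The loss is the area between SMC and demand from q* to q_m; with linear curves that's a triangle of height MEC(q_m).
DWL = ½ × 3.0643 × 7.9059 = 12.1130.

DWL = $12.11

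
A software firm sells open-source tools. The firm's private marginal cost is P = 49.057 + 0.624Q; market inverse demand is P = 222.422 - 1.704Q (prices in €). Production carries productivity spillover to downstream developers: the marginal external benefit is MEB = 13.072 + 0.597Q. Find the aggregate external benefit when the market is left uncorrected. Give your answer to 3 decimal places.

€2628.859

Market equilibrium (private): 49.057 + 0.624Q = 222.422 - 1.704Q → Q_m = 74.4695.
Total external benefit = ∫₀^{Q_m} (13.072 + 0.597Q) dQ = 13.072×74.4695 + ½×0.597×74.4695² = 2628.8587.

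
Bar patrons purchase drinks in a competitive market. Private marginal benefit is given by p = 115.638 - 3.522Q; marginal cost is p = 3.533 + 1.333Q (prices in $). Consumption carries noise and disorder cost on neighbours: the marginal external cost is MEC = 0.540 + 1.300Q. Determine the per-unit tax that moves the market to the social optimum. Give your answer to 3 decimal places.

tax = $24.104 per unit

Social marginal benefit = demand − MEC = 115.098 - 4.822Q.
Set SMB = MC: 115.098 - 4.822Q = 3.533 + 1.333Q → Q* = 18.1259.
The Pigouvian tax equals MEC at Q*: 0.540 + 1.300×18.1259 = 24.1037.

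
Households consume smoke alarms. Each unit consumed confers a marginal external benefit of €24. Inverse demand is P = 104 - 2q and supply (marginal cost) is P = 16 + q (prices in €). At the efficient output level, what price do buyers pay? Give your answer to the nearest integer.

Social marginal benefit = demand + MEB = 128 - 2q.
Set SMB = MC: 128 - 2q = 16 + q → q* = 37.3333.
Consumer price on the demand curve at q*: 104 − 2×37.3333 = 29.3334.

P = €29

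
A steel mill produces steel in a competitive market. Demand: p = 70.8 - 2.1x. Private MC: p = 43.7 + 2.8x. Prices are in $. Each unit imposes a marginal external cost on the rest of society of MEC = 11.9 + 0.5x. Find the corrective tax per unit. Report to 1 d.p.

tax = $13.3 per unit

Social marginal cost = private MC + MEC = 55.6 + 3.3x.
Set SMC = demand: 55.6 + 3.3x = 70.8 - 2.1x → x* = 2.8148.
The Pigouvian tax equals MEC at x*: 11.9 + 0.5×2.8148 = 13.3074.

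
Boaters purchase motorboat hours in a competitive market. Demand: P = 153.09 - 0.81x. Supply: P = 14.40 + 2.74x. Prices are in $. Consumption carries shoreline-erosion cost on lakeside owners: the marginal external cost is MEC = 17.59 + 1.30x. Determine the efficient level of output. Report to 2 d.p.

x* = 24.97

Social marginal benefit = demand − MEC = 135.50 - 2.11x.
Set SMB = MC: 135.50 - 2.11x = 14.40 + 2.74x → x* = 24.9691.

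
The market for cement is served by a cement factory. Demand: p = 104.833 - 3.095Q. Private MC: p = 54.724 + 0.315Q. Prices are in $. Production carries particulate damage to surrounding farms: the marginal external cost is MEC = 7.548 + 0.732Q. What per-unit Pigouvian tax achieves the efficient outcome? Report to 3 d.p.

Social marginal cost = private MC + MEC = 62.272 + 1.047Q.
Set SMC = demand: 62.272 + 1.047Q = 104.833 - 3.095Q → Q* = 10.2755.
The Pigouvian tax equals MEC at Q*: 7.548 + 0.732×10.2755 = 15.0697.

tax = $15.070 per unit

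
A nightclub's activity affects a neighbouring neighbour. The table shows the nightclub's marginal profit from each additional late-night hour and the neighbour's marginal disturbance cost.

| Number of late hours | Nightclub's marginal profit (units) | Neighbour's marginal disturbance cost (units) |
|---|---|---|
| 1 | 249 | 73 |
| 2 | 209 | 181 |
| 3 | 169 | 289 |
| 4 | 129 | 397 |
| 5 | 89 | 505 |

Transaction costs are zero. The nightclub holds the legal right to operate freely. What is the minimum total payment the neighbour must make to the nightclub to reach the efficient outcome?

Left alone the nightclub would choose level 5 (marginal profit stays positive).
Efficient level: k* = 2 (marginal profit ≥ marginal disturbance cost through 2).
The neighbour must at least cover the nightclub's forgone profit from cutting 5→2: 169 + 129 + 89 = 387.

387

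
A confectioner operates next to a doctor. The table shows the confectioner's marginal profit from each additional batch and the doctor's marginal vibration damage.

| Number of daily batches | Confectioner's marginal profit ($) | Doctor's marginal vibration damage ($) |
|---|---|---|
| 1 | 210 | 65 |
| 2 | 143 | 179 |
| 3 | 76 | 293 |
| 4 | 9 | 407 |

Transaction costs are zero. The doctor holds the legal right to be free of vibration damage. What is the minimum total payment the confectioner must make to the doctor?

$65

Efficient level: marginal profit ≥ marginal vibration damage through level 1, so k* = 1.
With the doctor holding the right, the confectioner must at least compensate total damage at k*: 65 = 65.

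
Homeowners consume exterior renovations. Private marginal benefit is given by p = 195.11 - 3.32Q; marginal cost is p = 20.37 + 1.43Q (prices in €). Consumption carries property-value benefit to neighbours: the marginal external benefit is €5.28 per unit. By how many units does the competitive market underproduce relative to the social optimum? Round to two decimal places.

Market equilibrium (private): 20.37 + 1.43Q = 195.11 - 3.32Q → Q_m = 36.7874.
Social marginal benefit = demand + MEB = 200.39 - 3.32Q.
Set SMB = MC: 200.39 - 3.32Q = 20.37 + 1.43Q → Q* = 37.8989.
Gap = |36.7874 − 37.8989| = 1.1115.

1.11 units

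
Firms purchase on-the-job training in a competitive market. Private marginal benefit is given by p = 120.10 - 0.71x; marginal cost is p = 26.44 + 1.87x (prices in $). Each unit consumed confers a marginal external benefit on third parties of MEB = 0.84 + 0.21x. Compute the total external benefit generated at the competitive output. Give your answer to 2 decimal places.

$168.87

Market equilibrium (private): 26.44 + 1.87x = 120.10 - 0.71x → x_m = 36.3023.
Total external benefit = ∫₀^{x_m} (0.84 + 0.21x) dx = 0.84×36.3023 + ½×0.21×36.3023² = 168.8689.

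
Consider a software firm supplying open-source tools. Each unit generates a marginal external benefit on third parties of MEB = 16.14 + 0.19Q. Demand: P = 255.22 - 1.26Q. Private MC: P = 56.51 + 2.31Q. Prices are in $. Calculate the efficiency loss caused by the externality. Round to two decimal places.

Market equilibrium (private): 56.51 + 2.31Q = 255.22 - 1.26Q → Q_m = 55.6611.
Social marginal cost = private MC − MEB = 40.37 + 2.12Q.
Set SMC = demand: 40.37 + 2.12Q = 255.22 - 1.26Q → Q* = 63.5651.
Between Q* and Q_m the wedge demand − SMC runs linearly from 0 to MEB(Q_m), so the loss is a triangle.
DWL = ½ × 7.9040 × 26.7156 = 105.5801.

DWL = $105.58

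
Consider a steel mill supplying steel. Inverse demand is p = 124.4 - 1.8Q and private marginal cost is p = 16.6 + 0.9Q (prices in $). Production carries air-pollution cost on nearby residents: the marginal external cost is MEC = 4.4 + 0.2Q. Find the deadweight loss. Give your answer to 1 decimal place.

DWL = $26.4

Market equilibrium (private): 16.6 + 0.9Q = 124.4 - 1.8Q → Q_m = 39.9259.
Social marginal cost = private MC + MEC = 21.0 + 1.1Q.
Set SMC = demand: 21.0 + 1.1Q = 124.4 - 1.8Q → Q* = 35.6552.
The loss is the area between SMC and demand from Q* to Q_m; with linear curves that's a triangle of height MEC(Q_m).
DWL = ½ × 4.2707 × 12.3852 = 26.4467.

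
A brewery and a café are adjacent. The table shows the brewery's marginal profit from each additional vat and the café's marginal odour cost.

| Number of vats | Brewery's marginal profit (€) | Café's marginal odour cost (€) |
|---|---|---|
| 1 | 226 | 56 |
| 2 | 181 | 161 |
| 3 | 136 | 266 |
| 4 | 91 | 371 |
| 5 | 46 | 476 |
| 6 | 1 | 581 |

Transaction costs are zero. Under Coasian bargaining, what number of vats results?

2

Bargaining reaches the level where marginal profit last exceeds marginal odour cost.
That holds through level 2 (181 ≥ 161) but not at 3 (136 < 266).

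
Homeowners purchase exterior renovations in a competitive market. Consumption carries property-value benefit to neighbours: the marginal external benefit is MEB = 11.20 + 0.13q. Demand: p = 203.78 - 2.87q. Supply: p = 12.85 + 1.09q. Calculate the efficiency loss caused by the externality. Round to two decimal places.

Market equilibrium (private): 12.85 + 1.09q = 203.78 - 2.87q → q_m = 48.2146.
Social marginal benefit = demand + MEB = 214.98 - 2.74q.
Set SMB = MC: 214.98 - 2.74q = 12.85 + 1.09q → q* = 52.7755.
The welfare-loss triangle has base |q_m − q*| and height MEB(q_m) (the vertical gap between SMB and MC is zero at q* and MEB at q_m).
DWL = ½ × 4.5609 × 17.4679 = 39.8347.

DWL = 39.83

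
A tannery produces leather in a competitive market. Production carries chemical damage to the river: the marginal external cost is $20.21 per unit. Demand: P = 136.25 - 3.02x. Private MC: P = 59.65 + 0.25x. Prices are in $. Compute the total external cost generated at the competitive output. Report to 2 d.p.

Market equilibrium (private): 59.65 + 0.25x = 136.25 - 3.02x → x_m = 23.4251.
Total external cost = MEC × x_m = 20.21 × 23.4251 = 473.4213.

$473.42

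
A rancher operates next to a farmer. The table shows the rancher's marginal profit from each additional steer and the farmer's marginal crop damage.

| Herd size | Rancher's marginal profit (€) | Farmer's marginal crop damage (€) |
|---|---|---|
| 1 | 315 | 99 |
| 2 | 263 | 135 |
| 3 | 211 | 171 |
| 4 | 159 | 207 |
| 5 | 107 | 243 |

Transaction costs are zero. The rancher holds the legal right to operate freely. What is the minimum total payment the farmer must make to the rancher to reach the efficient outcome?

€266

Left alone the rancher would choose level 5 (marginal profit stays positive).
Efficient level: k* = 3 (marginal profit ≥ marginal crop damage through 3).
The farmer must at least cover the rancher's forgone profit from cutting 5→3: 159 + 107 = 266.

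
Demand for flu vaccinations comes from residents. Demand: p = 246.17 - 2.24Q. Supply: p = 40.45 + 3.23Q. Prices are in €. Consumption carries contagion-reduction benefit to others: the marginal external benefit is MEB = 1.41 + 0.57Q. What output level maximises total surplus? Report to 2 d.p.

Social marginal benefit = demand + MEB = 247.58 - 1.67Q.
Set SMB = MC: 247.58 - 1.67Q = 40.45 + 3.23Q → Q* = 42.2714.

Q* = 42.27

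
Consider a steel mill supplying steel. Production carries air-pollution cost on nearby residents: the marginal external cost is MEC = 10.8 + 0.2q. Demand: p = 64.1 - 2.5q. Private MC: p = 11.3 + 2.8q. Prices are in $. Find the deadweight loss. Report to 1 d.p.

DWL = $14.9

Market equilibrium (private): 11.3 + 2.8q = 64.1 - 2.5q → q_m = 9.9623.
Social marginal cost = private MC + MEC = 22.1 + 3.0q.
Set SMC = demand: 22.1 + 3.0q = 64.1 - 2.5q → q* = 7.6364.
Between q* and q_m the wedge SMC − demand runs linearly from 0 to MEC(q_m), so the loss is a triangle.
DWL = ½ × 2.3259 × 12.7925 = 14.8770.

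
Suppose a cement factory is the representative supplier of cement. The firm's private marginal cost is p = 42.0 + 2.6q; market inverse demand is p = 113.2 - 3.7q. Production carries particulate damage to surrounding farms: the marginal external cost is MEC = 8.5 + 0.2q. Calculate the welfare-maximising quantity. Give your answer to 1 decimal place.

Social marginal cost = private MC + MEC = 50.5 + 2.8q.
Set SMC = demand: 50.5 + 2.8q = 113.2 - 3.7q → q* = 9.6462.

q* = 9.6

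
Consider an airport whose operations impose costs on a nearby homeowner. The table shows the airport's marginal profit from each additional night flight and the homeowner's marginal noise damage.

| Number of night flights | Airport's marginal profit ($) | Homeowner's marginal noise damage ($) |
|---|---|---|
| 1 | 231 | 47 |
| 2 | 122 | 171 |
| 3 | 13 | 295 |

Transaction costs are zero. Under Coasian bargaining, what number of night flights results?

1

Bargaining reaches the level where marginal profit last exceeds marginal noise damage.
That holds through level 1 (231 ≥ 47) but not at 2 (122 < 171).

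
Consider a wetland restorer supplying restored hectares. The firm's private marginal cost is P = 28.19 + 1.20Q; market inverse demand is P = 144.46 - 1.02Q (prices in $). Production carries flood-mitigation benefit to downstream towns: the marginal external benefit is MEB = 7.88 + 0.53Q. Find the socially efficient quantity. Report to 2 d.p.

Social marginal cost = private MC − MEB = 20.31 + 0.67Q.
Set SMC = demand: 20.31 + 0.67Q = 144.46 - 1.02Q → Q* = 73.4615.

Q* = 73.46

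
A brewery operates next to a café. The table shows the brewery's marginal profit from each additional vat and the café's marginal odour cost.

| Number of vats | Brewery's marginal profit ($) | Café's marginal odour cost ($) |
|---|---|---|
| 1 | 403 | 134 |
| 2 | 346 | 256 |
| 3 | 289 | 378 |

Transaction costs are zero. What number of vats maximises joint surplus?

Bargaining reaches the level where marginal profit last exceeds marginal odour cost.
That holds through level 2 (346 ≥ 256) but not at 3 (289 < 378).

2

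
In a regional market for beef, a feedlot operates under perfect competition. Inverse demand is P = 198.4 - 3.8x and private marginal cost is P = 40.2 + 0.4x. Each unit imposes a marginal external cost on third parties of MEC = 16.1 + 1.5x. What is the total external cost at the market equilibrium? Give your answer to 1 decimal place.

Market equilibrium (private): 40.2 + 0.4x = 198.4 - 3.8x → x_m = 37.6667.
Total external cost = ∫₀^{x_m} (16.1 + 1.5x) dx = 16.1×37.6667 + ½×1.5×37.6667² = 1670.5191.

1670.5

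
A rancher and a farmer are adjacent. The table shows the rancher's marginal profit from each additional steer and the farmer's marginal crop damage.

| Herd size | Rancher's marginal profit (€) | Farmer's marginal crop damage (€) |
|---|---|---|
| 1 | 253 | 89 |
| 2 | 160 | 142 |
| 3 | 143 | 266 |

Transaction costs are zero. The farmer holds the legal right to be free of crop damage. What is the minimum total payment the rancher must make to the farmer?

€231

Efficient level: marginal profit ≥ marginal crop damage through level 2, so k* = 2.
With the farmer holding the right, the rancher must at least compensate total damage at k*: 89 + 142 = 231.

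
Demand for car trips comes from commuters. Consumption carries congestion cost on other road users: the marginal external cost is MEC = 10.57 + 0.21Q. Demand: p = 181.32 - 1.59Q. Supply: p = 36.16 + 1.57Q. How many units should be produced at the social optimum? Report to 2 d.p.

Social marginal benefit = demand − MEC = 170.75 - 1.80Q.
Set SMB = MC: 170.75 - 1.80Q = 36.16 + 1.57Q → Q* = 39.9377.

Q* = 39.94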